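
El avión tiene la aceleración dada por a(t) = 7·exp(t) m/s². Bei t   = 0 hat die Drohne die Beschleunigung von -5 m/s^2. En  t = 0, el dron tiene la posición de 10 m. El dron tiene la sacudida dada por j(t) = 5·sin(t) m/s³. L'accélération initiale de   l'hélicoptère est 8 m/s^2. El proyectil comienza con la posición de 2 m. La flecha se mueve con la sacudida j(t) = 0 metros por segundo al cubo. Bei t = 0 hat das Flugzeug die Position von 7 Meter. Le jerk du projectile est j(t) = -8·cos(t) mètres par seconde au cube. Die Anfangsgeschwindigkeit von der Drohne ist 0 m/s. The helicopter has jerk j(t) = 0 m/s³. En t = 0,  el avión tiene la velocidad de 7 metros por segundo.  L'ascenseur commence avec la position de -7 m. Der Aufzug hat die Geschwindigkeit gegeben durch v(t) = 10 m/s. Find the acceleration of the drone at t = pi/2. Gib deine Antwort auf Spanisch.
Debemos encontrar la antiderivada de nuestra ecuación de la sacudida j(t) = 5·sin(t) 1 vez. Integrando la sacudida y usando la condición inicial a(0) = -5, obtenemos a(t) = -5·cos(t). Tenemos la aceleración a(t) = -5·cos(t). Sustituyendo t = pi/2: a(pi/2) = 0.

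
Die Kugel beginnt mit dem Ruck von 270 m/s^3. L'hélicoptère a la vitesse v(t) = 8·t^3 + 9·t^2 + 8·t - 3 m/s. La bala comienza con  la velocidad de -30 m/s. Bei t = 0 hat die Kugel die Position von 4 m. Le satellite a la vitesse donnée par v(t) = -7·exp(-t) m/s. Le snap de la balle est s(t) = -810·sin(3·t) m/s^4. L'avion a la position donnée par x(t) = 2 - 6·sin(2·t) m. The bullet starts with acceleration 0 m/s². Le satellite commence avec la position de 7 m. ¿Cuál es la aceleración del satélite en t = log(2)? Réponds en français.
Nous devons dériver notre équation de la vitesse v(t) = -7·exp(-t) 1 fois. La dérivée de la vitesse donne l'accélération: a(t) = 7·exp(-t). En utilisant a(t) = 7·exp(-t) et en substituant t = log(2), nous trouvons a = 7/2.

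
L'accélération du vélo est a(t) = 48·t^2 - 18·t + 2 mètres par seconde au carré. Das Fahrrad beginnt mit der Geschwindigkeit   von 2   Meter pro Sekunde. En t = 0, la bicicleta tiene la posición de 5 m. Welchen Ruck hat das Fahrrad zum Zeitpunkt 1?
Um dies zu lösen, müssen wir 1 Ableitung unserer Gleichung für die Beschleunigung a(t) = 48·t^2 - 18·t + 2 nehmen. Durch Ableiten von der Beschleunigung erhalten wir den Ruck: j(t) = 96·t - 18. Mit j(t) = 96·t - 18 und Einsetzen von t = 1, finden wir j = 78.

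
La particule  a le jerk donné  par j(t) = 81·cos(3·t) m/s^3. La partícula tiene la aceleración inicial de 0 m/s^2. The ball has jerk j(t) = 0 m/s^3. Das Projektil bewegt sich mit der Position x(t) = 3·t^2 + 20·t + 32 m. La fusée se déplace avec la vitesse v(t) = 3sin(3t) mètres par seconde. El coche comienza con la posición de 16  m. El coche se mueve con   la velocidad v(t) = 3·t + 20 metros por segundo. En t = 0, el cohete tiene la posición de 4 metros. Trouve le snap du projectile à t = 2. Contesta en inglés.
We must differentiate our position equation x(t) = 3·t^2 + 20·t + 32 4 times. Differentiating position, we get velocity: v(t) = 6·t + 20. Differentiating velocity, we get acceleration: a(t) = 6. Differentiating acceleration, we get jerk: j(t) = 0. Differentiating jerk, we get snap: s(t) = 0. From the given snap equation s(t) = 0, we substitute t = 2 to get s = 0.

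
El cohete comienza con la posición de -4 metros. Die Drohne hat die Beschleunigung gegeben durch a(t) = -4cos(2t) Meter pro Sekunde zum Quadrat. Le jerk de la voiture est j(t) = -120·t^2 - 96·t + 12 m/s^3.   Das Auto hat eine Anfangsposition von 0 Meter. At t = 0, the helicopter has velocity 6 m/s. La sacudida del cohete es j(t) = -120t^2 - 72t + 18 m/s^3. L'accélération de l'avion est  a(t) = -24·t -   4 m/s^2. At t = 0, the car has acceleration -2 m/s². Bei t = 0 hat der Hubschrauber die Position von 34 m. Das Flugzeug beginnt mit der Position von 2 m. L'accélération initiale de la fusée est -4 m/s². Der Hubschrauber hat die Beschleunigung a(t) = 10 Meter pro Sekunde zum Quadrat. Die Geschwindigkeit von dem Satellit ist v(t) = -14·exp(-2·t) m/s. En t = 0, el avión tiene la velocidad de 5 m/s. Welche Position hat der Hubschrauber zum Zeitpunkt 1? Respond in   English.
Starting from acceleration a(t) = 10, we take 2 integrals. Integrating acceleration and using the initial condition v(0) = 6, we get v(t) = 10·t + 6. The integral of velocity, with x(0) = 34, gives position: x(t) = 5·t^2 + 6·t + 34. We have position x(t) = 5·t^2 + 6·t + 34. Substituting t = 1: x(1) = 45.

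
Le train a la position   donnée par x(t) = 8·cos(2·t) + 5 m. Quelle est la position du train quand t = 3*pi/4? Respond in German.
Mit x(t) = 8·cos(2·t) + 5 und Einsetzen von t = 3*pi/4, finden wir x = 5.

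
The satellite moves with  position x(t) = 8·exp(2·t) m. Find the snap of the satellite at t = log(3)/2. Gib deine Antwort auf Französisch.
Pour résoudre ceci, nous devons prendre 4 dérivées de notre équation de la position x(t) = 8·exp(2·t). En prenant d/dt de x(t), nous trouvons v(t) = 16·exp(2·t). En prenant d/dt de v(t), nous trouvons a(t) = 32·exp(2·t). La dérivée de l'accélération donne le jerk: j(t) = 64·exp(2·t). En prenant d/dt de j(t), nous trouvons s(t) = 128·exp(2·t). Nous avons le snap s(t) = 128·exp(2·t). En substituant t = log(3)/2: s(log(3)/2) = 384.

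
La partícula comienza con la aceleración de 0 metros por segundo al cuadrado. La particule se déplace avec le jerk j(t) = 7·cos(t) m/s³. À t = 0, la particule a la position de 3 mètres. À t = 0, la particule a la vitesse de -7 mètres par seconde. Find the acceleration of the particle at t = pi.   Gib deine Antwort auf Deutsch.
Wir müssen die Stammfunktion unserer Gleichung für den Ruck j(t) = 7·cos(t) 1-mal finden. Mit ∫j(t)dt und Anwendung von a(0) = 0, finden wir a(t) = 7·sin(t). Wir haben die Beschleunigung a(t) = 7·sin(t). Durch Einsetzen von t = pi: a(pi) = 0.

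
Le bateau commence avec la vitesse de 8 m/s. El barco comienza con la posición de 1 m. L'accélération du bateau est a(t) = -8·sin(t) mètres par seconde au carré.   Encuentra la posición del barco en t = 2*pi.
Debemos encontrar la antiderivada de nuestra ecuación de la aceleración a(t) = -8·sin(t) 2 veces. La integral de la aceleración es la velocidad. Usando v(0) = 8, obtenemos v(t) = 8·cos(t). Tomando ∫v(t)dt y aplicando x(0) = 1, encontramos x(t) = 8·sin(t) + 1. De la ecuación de la posición x(t) = 8·sin(t) + 1, sustituimos t = 2*pi para obtener x = 1.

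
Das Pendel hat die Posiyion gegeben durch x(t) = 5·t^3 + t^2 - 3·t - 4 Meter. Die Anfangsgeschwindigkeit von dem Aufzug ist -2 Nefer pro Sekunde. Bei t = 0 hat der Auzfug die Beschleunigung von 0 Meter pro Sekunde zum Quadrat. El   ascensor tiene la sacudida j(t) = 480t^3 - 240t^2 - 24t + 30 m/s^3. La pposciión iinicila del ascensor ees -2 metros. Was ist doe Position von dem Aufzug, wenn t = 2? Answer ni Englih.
To solve this, we need to take 3 integrals of our jerk equation j(t) = 480·t^3 - 240·t^2 - 24·t + 30. Finding the antiderivative of j(t) and using a(0) = 0: a(t) = 2·t·(60·t^3 - 40·t^2 - 6·t + 15). Taking ∫a(t)dt and applying v(0) = -2, we find v(t) = 24·t^5 - 20·t^4 - 4·t^3 + 15·t^2 - 2. Finding the integral of v(t) and using x(0) = -2: x(t) = 4·t^6 - 4·t^5 - t^4 + 5·t^3 - 2·t - 2. Using x(t) = 4·t^6 - 4·t^5 - t^4 + 5·t^3 - 2·t - 2 and substituting t = 2, we find x = 146.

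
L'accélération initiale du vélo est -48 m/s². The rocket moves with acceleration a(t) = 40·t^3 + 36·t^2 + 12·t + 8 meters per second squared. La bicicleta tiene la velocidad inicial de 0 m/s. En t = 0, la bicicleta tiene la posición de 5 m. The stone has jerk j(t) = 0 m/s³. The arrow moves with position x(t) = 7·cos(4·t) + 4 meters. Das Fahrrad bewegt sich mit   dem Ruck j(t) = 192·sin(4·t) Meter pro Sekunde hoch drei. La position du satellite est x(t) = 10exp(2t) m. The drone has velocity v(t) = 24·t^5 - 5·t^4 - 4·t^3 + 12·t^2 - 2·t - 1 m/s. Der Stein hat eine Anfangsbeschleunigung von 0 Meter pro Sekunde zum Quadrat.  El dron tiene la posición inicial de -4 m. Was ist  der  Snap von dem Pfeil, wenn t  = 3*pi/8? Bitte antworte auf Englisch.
We must differentiate our position equation x(t) = 7·cos(4·t) + 4 4 times. Differentiating position, we get velocity: v(t) = -28·sin(4·t). Differentiating velocity, we get acceleration: a(t) = -112·cos(4·t). The derivative of acceleration gives jerk: j(t) = 448·sin(4·t). The derivative of jerk gives snap: s(t) = 1792·cos(4·t). From the given snap equation s(t) = 1792·cos(4·t), we substitute t = 3*pi/8 to get s = 0.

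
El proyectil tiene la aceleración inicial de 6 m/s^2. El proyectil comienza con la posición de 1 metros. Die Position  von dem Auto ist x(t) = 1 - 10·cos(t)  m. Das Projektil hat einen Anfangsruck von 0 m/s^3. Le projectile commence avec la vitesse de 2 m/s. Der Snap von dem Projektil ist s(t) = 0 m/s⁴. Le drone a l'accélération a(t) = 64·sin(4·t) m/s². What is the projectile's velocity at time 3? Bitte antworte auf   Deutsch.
Ausgehend von dem Snap s(t) = 0, nehmen wir 3 Stammfunktionen. Mit ∫s(t)dt und Anwendung von j(0) = 0, finden wir j(t) = 0. Das Integral von dem Ruck ist die Beschleunigung. Mit a(0) = 6 erhalten wir a(t) = 6. Das Integral von der Beschleunigung, mit v(0) = 2, ergibt die Geschwindigkeit: v(t) = 6·t + 2. Wir haben die Geschwindigkeit v(t) = 6·t + 2. Durch Einsetzen von t = 3: v(3) = 20.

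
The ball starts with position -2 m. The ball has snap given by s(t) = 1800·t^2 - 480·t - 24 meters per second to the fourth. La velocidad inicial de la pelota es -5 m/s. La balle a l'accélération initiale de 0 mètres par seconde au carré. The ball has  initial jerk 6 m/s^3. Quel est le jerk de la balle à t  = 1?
En partant du snap s(t) = 1800·t^2 - 480·t - 24, nous prenons 1 primitive. En intégrant le snap et en utilisant la condition initiale j(0) = 6, nous obtenons j(t) = 600·t^3 - 240·t^2 - 24·t + 6. De l'équation du jerk j(t) = 600·t^3 - 240·t^2 - 24·t + 6, nous substituons t = 1 pour obtenir j = 342.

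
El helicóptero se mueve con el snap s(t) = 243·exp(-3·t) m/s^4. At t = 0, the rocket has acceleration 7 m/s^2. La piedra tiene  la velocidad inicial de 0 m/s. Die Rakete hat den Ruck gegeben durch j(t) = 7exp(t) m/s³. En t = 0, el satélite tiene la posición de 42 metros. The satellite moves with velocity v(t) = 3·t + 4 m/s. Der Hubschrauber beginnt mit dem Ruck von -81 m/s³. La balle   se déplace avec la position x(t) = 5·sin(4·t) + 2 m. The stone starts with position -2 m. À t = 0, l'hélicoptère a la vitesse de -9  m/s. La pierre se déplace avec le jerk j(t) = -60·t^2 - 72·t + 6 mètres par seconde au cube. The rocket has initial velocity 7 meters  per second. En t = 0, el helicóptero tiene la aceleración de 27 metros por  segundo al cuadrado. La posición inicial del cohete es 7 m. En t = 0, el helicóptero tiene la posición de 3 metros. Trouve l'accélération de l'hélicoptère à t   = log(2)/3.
Pour résoudre ceci, nous devons prendre 2 intégrales de notre équation du snap s(t) = 243·exp(-3·t). La primitive du snap est le jerk. En utilisant j(0) = -81, nous obtenons j(t) = -81·exp(-3·t). En intégrant le jerk et en utilisant la condition initiale a(0) = 27, nous obtenons a(t) = 27·exp(-3·t). De l'équation de l'accélération a(t) = 27·exp(-3·t), nous substituons t = log(2)/3 pour obtenir a = 27/2.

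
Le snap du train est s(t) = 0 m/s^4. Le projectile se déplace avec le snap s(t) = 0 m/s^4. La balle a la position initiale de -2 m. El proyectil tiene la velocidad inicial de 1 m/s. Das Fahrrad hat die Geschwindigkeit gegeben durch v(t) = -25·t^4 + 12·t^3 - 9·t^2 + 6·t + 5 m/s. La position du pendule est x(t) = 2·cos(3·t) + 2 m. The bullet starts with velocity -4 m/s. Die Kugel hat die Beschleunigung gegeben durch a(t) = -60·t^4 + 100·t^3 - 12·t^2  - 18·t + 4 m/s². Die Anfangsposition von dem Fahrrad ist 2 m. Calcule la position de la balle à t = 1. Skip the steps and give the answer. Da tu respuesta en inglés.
x(1) = -5.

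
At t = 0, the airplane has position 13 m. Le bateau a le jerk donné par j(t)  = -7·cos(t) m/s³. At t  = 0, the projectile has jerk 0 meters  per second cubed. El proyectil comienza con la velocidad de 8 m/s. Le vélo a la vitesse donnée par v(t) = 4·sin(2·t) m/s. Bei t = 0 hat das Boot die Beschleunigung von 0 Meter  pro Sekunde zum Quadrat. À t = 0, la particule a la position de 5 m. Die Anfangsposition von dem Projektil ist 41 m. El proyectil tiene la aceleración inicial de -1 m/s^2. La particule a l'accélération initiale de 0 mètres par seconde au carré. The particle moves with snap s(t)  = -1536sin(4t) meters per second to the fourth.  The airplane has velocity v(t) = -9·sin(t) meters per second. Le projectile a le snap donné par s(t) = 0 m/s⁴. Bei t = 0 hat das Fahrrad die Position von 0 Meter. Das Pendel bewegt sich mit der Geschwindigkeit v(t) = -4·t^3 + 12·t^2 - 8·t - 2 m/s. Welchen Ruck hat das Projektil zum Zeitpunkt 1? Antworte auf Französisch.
Nous devons intégrer notre équation du snap s(t) = 0 1 fois. La primitive du snap, avec j(0) = 0, donne le jerk: j(t) = 0. En utilisant j(t) = 0 et en substituant t = 1, nous trouvons j = 0.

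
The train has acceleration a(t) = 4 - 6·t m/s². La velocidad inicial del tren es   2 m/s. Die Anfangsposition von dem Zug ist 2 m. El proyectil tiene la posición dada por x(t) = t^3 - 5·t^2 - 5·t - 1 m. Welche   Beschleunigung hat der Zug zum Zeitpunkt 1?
Aus der Gleichung für die Beschleunigung a(t) = 4 - 6·t, setzen wir t = 1 ein und erhalten a = -2.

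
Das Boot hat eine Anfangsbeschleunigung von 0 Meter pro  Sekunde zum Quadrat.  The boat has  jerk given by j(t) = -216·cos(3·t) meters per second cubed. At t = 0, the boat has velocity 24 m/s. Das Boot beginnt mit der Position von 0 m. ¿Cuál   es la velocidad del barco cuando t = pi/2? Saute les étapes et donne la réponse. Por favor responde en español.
v(pi/2) = 0.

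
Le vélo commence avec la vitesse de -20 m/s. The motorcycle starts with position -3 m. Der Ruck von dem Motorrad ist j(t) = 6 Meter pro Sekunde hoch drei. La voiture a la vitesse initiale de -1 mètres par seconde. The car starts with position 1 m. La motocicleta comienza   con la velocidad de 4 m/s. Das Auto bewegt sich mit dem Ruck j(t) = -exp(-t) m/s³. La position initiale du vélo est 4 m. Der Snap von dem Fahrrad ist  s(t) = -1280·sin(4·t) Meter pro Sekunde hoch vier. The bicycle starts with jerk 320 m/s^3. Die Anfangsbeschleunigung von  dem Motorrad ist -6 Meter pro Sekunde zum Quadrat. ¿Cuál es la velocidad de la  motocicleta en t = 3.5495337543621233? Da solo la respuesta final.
v(3.5495337543621233) = 20.5003670938955.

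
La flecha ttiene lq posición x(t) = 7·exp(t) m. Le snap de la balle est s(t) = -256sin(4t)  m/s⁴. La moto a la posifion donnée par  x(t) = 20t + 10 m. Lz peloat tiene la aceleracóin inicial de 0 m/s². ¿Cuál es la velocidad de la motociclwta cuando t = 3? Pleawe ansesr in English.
To solve this, we need to take 1 derivative of our position equation x(t) = 20·t + 10. The derivative of position gives velocity: v(t) = 20. Using v(t) = 20 and substituting t = 3, we find v = 20.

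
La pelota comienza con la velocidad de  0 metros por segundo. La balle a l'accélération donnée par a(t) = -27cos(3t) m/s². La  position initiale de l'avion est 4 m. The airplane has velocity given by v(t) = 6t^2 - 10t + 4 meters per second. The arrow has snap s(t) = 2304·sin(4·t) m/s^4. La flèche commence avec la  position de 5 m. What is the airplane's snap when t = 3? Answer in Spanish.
Para resolver esto, necesitamos tomar 3 derivadas de nuestra ecuación de la velocidad v(t) = 6·t^2 - 10·t + 4. Derivando la velocidad, obtenemos la aceleración: a(t) = 12·t - 10. Derivando la aceleración, obtenemos la sacudida: j(t) = 12. Tomando d/dt de j(t), encontramos s(t) = 0. De la ecuación del snap s(t) = 0, sustituimos t = 3 para obtener s = 0.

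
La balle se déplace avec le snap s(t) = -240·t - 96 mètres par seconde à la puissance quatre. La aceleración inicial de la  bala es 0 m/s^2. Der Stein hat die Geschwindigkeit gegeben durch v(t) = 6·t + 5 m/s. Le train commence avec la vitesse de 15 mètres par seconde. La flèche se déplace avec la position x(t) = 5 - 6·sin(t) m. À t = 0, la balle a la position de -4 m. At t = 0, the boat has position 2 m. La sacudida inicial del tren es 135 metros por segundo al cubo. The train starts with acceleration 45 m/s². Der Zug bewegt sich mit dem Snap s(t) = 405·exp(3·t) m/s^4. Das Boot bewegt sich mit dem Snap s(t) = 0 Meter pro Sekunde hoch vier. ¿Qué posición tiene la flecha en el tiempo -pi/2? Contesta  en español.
Tenemos la posición x(t) = 5 - 6·sin(t). Sustituyendo t = -pi/2: x(-pi/2) = 11.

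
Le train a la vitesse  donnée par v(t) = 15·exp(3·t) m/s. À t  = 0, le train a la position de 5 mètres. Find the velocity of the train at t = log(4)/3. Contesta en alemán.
Wir haben die Geschwindigkeit v(t) = 15·exp(3·t). Durch Einsetzen von t = log(4)/3: v(log(4)/3) = 60.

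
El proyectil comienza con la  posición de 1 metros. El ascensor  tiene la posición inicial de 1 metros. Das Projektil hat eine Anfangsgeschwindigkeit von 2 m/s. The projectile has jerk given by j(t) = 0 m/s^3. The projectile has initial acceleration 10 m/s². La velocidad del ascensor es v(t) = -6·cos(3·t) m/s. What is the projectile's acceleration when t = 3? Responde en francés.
Pour résoudre ceci, nous devons prendre 1 primitive de notre équation du jerk j(t) = 0. En prenant ∫j(t)dt et en appliquant a(0) = 10, nous trouvons a(t) = 10. En utilisant a(t) = 10 et en substituant t = 3, nous trouvons a = 10.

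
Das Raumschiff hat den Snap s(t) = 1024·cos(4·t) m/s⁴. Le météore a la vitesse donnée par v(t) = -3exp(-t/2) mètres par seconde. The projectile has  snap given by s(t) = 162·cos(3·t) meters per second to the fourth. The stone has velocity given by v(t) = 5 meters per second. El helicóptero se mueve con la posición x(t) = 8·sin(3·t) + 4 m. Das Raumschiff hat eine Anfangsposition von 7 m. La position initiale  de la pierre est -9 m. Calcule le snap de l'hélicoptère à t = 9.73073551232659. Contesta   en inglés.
To solve this, we need to take 4 derivatives of our position equation x(t) = 8·sin(3·t) + 4. The derivative of position gives velocity: v(t) = 24·cos(3·t). The derivative of velocity gives acceleration: a(t) = -72·sin(3·t). Differentiating acceleration, we get jerk: j(t) = -216·cos(3·t). The derivative of jerk gives snap: s(t) = 648·sin(3·t). Using s(t) = 648·sin(3·t) and substituting t = 9.73073551232659, we find s = -514.713548763513.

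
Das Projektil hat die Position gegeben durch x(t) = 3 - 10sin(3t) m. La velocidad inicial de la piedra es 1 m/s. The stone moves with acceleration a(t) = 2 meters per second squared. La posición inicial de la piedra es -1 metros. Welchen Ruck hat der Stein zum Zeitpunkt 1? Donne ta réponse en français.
En partant de l'accélération a(t) = 2, nous prenons 1 dérivée. En prenant d/dt de a(t), nous trouvons j(t) = 0. En utilisant j(t) = 0 et en substituant t = 1, nous trouvons j = 0.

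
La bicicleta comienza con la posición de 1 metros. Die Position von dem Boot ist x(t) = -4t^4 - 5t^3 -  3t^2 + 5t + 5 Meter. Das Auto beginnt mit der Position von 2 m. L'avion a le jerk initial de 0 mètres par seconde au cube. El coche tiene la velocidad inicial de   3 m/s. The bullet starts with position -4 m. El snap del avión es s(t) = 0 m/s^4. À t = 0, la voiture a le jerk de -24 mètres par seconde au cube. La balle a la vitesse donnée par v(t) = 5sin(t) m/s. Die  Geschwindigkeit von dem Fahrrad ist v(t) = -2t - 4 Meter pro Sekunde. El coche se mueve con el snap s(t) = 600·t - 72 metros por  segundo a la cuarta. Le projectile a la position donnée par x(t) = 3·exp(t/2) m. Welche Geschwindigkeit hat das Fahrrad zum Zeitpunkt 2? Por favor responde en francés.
En utilisant v(t) = -2·t - 4 et en substituant t = 2, nous trouvons v = -8.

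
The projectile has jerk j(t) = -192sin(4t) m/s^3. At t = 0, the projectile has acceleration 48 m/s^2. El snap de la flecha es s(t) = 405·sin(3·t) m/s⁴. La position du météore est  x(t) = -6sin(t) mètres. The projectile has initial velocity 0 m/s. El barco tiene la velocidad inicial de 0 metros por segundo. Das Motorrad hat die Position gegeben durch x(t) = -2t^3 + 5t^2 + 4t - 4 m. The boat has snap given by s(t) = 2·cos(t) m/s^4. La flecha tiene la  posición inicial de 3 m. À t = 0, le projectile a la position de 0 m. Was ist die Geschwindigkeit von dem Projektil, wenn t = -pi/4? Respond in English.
To find the answer, we compute 2 antiderivatives of j(t) = -192·sin(4·t). Integrating jerk and using the initial condition a(0) = 48, we get a(t) = 48·cos(4·t). Taking ∫a(t)dt and applying v(0) = 0, we find v(t) = 12·sin(4·t). Using v(t) = 12·sin(4·t) and substituting t = -pi/4, we find v = 0.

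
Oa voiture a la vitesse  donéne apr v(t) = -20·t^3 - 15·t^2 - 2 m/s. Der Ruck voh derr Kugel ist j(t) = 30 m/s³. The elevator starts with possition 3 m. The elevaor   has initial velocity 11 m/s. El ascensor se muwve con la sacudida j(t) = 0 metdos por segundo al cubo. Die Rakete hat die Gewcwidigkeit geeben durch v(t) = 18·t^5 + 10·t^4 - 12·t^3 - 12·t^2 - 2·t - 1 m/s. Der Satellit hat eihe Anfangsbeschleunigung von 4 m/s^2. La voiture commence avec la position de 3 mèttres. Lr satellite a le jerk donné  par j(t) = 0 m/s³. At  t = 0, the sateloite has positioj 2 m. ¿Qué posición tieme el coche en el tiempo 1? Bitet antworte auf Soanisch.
Necesitamos integrar nuestra ecuación de la velocidad v(t) = -20·t^3 - 15·t^2 - 2 1 vez. Tomando ∫v(t)dt y aplicando x(0) = 3, encontramos x(t) = -5·t^4 - 5·t^3 - 2·t + 3. Usando x(t) = -5·t^4 - 5·t^3 - 2·t + 3 y sustituyendo t = 1, encontramos x = -9.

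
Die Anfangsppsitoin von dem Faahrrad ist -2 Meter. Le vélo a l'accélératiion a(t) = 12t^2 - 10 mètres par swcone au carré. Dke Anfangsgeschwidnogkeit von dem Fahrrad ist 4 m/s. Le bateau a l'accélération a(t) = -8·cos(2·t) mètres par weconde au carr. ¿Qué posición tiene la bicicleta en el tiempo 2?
Necesitamos integrar nuestra ecuación de la aceleración a(t) = 12·t^2 - 10 2 veces. Tomando ∫a(t)dt y aplicando v(0) = 4, encontramos v(t) = 4·t^3 - 10·t + 4. Tomando ∫v(t)dt y aplicando x(0) = -2, encontramos x(t) = t^4 - 5·t^2 + 4·t - 2. Usando x(t) = t^4 - 5·t^2 + 4·t - 2 y sustituyendo t = 2, encontramos x = 2.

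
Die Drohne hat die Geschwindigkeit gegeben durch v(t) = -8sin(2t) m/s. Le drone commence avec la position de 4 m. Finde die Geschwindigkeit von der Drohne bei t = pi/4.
Mit v(t) = -8·sin(2·t) und Einsetzen von t = pi/4, finden wir v = -8.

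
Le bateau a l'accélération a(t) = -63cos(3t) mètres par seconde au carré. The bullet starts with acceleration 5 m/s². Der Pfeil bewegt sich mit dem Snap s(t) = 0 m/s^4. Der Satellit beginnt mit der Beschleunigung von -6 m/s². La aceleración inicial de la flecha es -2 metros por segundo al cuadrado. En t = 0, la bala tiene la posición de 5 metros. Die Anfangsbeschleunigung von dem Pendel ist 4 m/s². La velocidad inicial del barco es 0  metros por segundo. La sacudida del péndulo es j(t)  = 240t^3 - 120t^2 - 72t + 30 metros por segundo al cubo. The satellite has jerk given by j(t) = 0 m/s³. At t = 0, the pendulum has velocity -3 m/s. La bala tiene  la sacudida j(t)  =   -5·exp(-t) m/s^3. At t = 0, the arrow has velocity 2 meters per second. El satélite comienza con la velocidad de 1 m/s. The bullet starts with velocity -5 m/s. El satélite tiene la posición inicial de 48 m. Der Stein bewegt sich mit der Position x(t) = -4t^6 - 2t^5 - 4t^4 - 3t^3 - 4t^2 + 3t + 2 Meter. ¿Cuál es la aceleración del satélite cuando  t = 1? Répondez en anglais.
To solve this, we need to take 1 antiderivative of our jerk equation j(t) = 0. Integrating jerk and using the initial condition a(0) = -6, we get a(t) = -6. From the given acceleration equation a(t) = -6, we substitute t = 1 to get a = -6.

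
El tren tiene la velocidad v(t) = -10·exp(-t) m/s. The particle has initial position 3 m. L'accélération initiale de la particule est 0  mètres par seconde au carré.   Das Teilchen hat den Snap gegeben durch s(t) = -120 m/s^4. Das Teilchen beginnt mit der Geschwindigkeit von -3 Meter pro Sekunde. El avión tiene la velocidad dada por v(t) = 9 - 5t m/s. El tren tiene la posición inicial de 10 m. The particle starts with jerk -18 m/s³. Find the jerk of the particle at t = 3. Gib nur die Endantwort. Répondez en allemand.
Der Ruck bei t = 3 ist j = -378.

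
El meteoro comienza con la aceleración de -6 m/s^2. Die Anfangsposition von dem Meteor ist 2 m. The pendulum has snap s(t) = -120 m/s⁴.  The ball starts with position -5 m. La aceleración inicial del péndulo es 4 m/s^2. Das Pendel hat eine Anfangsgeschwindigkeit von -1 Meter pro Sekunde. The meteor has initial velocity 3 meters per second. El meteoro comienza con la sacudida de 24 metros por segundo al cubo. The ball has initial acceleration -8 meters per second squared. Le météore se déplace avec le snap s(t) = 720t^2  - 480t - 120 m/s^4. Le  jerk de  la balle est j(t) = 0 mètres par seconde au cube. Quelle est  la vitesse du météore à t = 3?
En partant du snap s(t) = 720·t^2 - 480·t - 120, nous prenons 3 intégrales. En intégrant le snap et en utilisant la condition initiale j(0) = 24, nous obtenons j(t) = 240·t^3 - 240·t^2 - 120·t + 24. L'intégrale du jerk est l'accélération. En utilisant a(0) = -6, nous obtenons a(t) = 60·t^4 - 80·t^3 - 60·t^2 + 24·t - 6. En prenant ∫a(t)dt et en appliquant v(0) = 3, nous trouvons v(t) = 12·t^5 - 20·t^4 - 20·t^3 + 12·t^2 - 6·t + 3. De l'équation de la vitesse v(t) = 12·t^5 - 20·t^4 - 20·t^3 + 12·t^2 - 6·t + 3, nous substituons t = 3 pour obtenir v = 849.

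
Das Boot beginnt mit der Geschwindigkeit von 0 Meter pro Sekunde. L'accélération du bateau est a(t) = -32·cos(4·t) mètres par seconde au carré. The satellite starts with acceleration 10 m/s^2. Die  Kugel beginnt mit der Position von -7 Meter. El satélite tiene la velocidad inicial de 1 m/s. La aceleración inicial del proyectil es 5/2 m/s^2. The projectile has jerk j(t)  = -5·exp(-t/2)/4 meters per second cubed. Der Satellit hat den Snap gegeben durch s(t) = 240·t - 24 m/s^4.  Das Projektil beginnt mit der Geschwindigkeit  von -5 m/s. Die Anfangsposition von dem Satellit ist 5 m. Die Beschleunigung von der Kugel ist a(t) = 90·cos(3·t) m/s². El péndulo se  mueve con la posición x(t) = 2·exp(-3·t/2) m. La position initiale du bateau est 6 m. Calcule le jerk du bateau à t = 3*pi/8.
Nous devons dériver notre équation de l'accélération a(t) = -32·cos(4·t) 1 fois. En prenant d/dt de a(t), nous trouvons j(t) = 128·sin(4·t). En utilisant j(t) = 128·sin(4·t) et en substituant t = 3*pi/8, nous trouvons j = -128.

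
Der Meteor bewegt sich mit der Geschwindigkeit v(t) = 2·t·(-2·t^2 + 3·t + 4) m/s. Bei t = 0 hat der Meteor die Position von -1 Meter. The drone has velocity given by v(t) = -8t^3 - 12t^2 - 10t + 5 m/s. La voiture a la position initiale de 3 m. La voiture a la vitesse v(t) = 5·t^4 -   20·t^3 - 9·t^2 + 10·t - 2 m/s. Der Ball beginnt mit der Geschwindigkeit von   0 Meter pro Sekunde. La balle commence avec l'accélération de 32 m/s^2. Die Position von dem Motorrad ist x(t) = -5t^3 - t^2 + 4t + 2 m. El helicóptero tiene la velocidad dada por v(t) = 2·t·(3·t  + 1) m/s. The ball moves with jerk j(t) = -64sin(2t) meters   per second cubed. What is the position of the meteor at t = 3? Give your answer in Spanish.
Debemos encontrar la integral de nuestra ecuación de la velocidad v(t) = 2·t·(-2·t^2 + 3·t + 4) 1 vez. Tomando ∫v(t)dt y aplicando x(0) = -1, encontramos x(t) = -t^4 + 2·t^3 + 4·t^2 - 1. Tenemos la posición x(t) = -t^4 + 2·t^3 + 4·t^2 - 1. Sustituyendo t = 3: x(3) = 8.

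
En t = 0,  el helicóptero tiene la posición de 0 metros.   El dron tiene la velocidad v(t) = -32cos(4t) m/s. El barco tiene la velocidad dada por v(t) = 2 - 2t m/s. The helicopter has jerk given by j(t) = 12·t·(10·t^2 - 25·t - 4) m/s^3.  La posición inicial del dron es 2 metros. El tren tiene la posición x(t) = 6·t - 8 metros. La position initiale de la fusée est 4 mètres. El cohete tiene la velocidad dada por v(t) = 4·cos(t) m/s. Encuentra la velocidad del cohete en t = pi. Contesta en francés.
De l'équation de la vitesse v(t) = 4·cos(t), nous substituons t = pi pour obtenir v = -4.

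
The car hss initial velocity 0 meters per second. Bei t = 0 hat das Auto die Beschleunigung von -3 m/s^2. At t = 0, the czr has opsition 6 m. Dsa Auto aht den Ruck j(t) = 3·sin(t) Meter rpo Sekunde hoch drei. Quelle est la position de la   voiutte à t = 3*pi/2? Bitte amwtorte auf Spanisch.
Partiendo de la sacudida j(t) = 3·sin(t), tomamos 3 antiderivadas. La antiderivada de la sacudida es la aceleración. Usando a(0) = -3, obtenemos a(t) = -3·cos(t). Tomando ∫a(t)dt y aplicando v(0) = 0, encontramos v(t) = -3·sin(t). La antiderivada de la velocidad es la posición. Usando x(0) = 6, obtenemos x(t) = 3·cos(t) + 3. Tenemos la posición x(t) = 3·cos(t) + 3. Sustituyendo t = 3*pi/2: x(3*pi/2) = 3.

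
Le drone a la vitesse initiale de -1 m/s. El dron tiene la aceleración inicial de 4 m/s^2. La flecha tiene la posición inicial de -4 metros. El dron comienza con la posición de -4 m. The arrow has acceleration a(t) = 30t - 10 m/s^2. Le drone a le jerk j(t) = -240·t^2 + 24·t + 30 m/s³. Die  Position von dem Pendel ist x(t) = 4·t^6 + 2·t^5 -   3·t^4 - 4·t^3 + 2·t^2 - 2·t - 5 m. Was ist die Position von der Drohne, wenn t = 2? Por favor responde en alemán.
Wir müssen unsere Gleichung für den Ruck j(t) = -240·t^2 + 24·t + 30 3-mal integrieren. Durch Integration von dem Ruck und Verwendung der Anfangsbedingung a(0) = 4, erhalten wir a(t) = -80·t^3 + 12·t^2 + 30·t + 4. Mit ∫a(t)dt und Anwendung von v(0) = -1, finden wir v(t) = -20·t^4 + 4·t^3 + 15·t^2 + 4·t - 1. Die Stammfunktion von der Geschwindigkeit ist die Position. Mit x(0) = -4 erhalten wir x(t) = -4·t^5 + t^4 + 5·t^3 + 2·t^2 - t - 4. Aus der Gleichung für die Position x(t) = -4·t^5 + t^4 + 5·t^3 + 2·t^2 - t - 4, setzen wir t = 2 ein und erhalten x = -70.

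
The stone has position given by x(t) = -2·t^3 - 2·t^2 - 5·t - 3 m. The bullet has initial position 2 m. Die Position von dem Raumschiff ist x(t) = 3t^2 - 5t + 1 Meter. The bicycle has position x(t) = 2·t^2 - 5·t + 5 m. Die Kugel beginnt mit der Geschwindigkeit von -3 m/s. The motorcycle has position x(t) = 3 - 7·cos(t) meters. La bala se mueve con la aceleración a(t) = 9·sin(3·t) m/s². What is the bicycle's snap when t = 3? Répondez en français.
En partant de la position x(t) = 2·t^2 - 5·t + 5, nous prenons 4 dérivées. En dérivant la position, nous obtenons la vitesse: v(t) = 4·t - 5. En dérivant la vitesse, nous obtenons l'accélération: a(t) = 4. En dérivant l'accélération, nous obtenons le jerk: j(t) = 0. La dérivée du jerk donne le snap: s(t) = 0. En utilisant s(t) = 0 et en substituant t = 3, nous trouvons s = 0.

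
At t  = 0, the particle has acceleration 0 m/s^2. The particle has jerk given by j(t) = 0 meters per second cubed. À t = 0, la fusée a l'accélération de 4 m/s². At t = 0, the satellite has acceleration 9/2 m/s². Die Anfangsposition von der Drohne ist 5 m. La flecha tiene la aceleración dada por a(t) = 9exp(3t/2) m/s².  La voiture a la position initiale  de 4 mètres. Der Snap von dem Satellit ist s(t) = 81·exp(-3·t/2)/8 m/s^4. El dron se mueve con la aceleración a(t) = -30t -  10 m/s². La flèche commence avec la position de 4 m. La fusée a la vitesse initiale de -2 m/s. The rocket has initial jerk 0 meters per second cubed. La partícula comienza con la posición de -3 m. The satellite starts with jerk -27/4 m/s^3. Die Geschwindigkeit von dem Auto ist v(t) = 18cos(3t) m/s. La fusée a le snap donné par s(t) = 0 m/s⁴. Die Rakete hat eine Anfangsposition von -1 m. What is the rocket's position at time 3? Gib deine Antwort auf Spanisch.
Partiendo del snap s(t) = 0, tomamos 4 antiderivadas. Integrando el snap y usando la condición inicial j(0) = 0, obtenemos j(t) = 0. Integrando la sacudida y usando la condición inicial a(0) = 4, obtenemos a(t) = 4. La antiderivada de la aceleración es la velocidad. Usando v(0) = -2, obtenemos v(t) = 4·t - 2. La integral de la velocidad, con x(0) = -1, da la posición: x(t) = 2·t^2 - 2·t - 1. De la ecuación de la posición x(t) = 2·t^2 - 2·t - 1, sustituimos t = 3 para obtener x = 11.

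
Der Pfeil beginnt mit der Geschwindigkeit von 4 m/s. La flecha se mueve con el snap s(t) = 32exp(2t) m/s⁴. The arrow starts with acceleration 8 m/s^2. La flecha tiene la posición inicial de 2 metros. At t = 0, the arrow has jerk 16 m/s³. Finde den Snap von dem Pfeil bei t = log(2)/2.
Wir haben den Snap s(t) = 32·exp(2·t). Durch Einsetzen von t = log(2)/2: s(log(2)/2) = 64.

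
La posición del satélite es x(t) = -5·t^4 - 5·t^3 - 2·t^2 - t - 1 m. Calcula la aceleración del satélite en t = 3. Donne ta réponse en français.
En partant de la position x(t) = -5·t^4 - 5·t^3 - 2·t^2 - t - 1, nous prenons 2 dérivées. En dérivant la position, nous obtenons la vitesse: v(t) = -20·t^3 - 15·t^2 - 4·t - 1. En dérivant la vitesse, nous obtenons l'accélération: a(t) = -60·t^2 - 30·t - 4. De l'équation de l'accélération a(t) = -60·t^2 - 30·t - 4, nous substituons t = 3 pour obtenir a = -634.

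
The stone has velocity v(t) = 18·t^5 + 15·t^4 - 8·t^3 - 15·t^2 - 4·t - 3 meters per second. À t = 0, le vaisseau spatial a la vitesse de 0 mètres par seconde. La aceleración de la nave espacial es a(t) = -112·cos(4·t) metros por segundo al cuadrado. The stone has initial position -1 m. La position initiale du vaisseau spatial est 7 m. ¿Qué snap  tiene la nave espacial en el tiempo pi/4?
Partiendo de la aceleración a(t) = -112·cos(4·t), tomamos 2 derivadas. La derivada de la aceleración da la sacudida: j(t) = 448·sin(4·t). Derivando la sacudida, obtenemos el snap: s(t) = 1792·cos(4·t). Usando s(t) = 1792·cos(4·t) y sustituyendo t = pi/4, encontramos s = -1792.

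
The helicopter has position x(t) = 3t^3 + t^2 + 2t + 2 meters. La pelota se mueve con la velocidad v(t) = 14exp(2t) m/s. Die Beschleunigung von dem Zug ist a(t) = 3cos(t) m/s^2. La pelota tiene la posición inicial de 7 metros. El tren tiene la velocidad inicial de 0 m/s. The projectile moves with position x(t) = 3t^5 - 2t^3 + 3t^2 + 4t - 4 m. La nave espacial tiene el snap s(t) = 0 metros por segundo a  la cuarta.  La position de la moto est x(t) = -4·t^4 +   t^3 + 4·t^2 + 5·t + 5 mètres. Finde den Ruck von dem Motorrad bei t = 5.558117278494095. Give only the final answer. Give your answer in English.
The jerk at t = 5.558117278494095 is j = -527.579258735433.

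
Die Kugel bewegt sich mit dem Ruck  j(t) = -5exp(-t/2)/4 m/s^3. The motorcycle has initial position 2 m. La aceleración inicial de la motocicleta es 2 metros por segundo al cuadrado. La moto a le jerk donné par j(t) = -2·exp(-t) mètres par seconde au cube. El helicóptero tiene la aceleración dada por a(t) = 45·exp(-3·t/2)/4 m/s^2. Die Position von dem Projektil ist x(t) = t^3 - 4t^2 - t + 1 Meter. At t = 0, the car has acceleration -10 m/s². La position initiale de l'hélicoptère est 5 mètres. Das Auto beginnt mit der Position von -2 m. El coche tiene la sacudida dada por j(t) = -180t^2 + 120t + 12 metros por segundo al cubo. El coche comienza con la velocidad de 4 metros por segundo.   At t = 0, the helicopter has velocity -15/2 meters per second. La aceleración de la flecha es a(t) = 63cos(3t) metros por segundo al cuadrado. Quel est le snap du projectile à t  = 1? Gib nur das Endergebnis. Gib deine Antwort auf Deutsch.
Der Snap bei t = 1 ist s = 0.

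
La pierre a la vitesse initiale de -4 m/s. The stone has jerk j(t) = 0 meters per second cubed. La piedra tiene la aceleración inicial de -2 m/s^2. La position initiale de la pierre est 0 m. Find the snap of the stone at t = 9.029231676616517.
Starting from jerk j(t) = 0, we take 1 derivative. Differentiating jerk, we get snap: s(t) = 0. Using s(t) = 0 and substituting t = 9.029231676616517, we find s = 0.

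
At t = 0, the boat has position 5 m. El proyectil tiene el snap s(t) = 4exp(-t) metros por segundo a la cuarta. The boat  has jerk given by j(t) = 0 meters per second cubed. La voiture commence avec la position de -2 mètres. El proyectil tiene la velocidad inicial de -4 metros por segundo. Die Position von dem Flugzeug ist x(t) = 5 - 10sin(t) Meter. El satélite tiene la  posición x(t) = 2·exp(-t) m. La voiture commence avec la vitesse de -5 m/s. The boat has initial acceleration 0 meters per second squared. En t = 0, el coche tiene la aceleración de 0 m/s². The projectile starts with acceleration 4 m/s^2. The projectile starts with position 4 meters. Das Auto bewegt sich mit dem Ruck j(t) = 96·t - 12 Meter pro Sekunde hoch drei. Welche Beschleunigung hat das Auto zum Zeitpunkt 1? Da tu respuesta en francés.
Pour résoudre ceci, nous devons prendre 1 primitive de notre équation du jerk j(t) = 96·t - 12. En intégrant le jerk et en utilisant la condition initiale a(0) = 0, nous obtenons a(t) = 12·t·(4·t - 1). Nous avons l'accélération a(t) = 12·t·(4·t - 1). En substituant t = 1: a(1) = 36.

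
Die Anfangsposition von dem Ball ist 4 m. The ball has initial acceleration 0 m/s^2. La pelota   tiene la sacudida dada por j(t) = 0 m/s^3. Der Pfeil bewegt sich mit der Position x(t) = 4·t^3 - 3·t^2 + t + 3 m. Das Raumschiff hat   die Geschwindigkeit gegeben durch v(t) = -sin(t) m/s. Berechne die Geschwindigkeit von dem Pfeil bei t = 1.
Um dies zu lösen, müssen wir 1 Ableitung unserer Gleichung für die Position x(t) = 4·t^3 - 3·t^2 + t + 3 nehmen. Durch Ableiten von der Position erhalten wir die Geschwindigkeit: v(t) = 12·t^2 - 6·t + 1. Aus der Gleichung für die Geschwindigkeit v(t) = 12·t^2 - 6·t + 1, setzen wir t = 1 ein und erhalten v = 7.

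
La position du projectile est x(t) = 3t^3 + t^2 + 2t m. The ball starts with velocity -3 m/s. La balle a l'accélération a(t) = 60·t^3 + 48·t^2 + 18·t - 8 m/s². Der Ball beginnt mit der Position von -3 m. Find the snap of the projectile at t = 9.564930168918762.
Starting from position x(t) = 3·t^3 + t^2 + 2·t, we take 4 derivatives. Taking d/dt of x(t), we find v(t) = 9·t^2 + 2·t + 2. The derivative of velocity gives acceleration: a(t) = 18·t + 2. Differentiating acceleration, we get jerk: j(t) = 18. Differentiating jerk, we get snap: s(t) = 0. We have snap s(t) = 0. Substituting t = 9.564930168918762: s(9.564930168918762) = 0.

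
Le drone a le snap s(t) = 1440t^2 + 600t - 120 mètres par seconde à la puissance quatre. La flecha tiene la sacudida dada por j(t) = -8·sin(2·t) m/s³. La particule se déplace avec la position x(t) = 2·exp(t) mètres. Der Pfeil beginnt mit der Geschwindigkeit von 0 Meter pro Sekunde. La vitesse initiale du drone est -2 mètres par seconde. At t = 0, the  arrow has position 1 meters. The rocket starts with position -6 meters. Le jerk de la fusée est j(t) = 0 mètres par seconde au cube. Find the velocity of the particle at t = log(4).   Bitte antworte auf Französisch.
Nous devons dériver notre équation de la position x(t) = 2·exp(t) 1 fois. La dérivée de la position donne la vitesse: v(t) = 2·exp(t). De l'équation de la vitesse v(t) = 2·exp(t), nous substituons t = log(4) pour obtenir v = 8.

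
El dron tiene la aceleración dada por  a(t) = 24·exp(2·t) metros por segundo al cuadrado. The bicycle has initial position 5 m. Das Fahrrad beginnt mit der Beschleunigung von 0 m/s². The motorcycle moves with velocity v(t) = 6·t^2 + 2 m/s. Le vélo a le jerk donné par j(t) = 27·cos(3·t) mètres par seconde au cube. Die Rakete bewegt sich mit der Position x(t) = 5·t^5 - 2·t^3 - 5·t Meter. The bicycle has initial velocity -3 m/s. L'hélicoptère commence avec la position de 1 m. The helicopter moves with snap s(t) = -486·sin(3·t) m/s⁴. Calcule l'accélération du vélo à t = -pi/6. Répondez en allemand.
Wir müssen unsere Gleichung für den Ruck j(t) = 27·cos(3·t) 1-mal integrieren. Das Integral von dem Ruck, mit a(0) = 0, ergibt die Beschleunigung: a(t) = 9·sin(3·t). Wir haben die Beschleunigung a(t) = 9·sin(3·t). Durch Einsetzen von t = -pi/6: a(-pi/6) = -9.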